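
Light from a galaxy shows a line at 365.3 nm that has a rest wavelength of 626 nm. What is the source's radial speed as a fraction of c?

0.492

λ'/λ₀ = 0.5835 < 1 (blueshift), so the source is approaching.
λ'/λ₀ = √((1 − β)/(1 + β)) for an approaching source ⇒ β = (1 − r²)/(1 + r²) with r = λ'/λ₀.
β = (1 − 0.3405)/(1 + 0.3405) ≈ 0.492.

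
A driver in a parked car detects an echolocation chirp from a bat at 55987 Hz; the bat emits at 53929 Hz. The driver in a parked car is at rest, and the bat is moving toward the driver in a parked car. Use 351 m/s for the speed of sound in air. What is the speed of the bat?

12.9 m/s

f' = f · v/(v − v_s) ⇒ v_s = v · |1 − f/f'|.
v_s = 351 × |1 − 53929/55987| = 351 × 0.03676 ≈ 12.9 m/s.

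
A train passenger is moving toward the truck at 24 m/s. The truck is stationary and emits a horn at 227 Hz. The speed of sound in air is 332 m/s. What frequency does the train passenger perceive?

243 Hz

Only the observer moves, toward the source, so f' = f · (v + v_o)/v.
f' = 227 × (332 + 24)/332 = 227 × 356/332 ≈ 243 Hz.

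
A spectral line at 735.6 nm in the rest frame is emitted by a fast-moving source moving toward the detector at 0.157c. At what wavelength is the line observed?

Relativistic Doppler for wavelength: λ' = λ₀ · √((1 − β)/(1 + β)).
λ' = 735.6 × √(0.8430/1.1570) = 735.6 × 0.85359 ≈ 627.9 nm.

627.9 nm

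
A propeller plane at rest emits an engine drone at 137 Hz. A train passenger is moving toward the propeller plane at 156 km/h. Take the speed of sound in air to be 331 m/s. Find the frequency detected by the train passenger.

156 km/h = 43.33 m/s.
Only the observer moves, toward the source, so f' = f · (v + v_o)/v.
f' = 137 × (331 + 43.33)/331 = 137 × 374.33/331 ≈ 155 Hz.

155 Hz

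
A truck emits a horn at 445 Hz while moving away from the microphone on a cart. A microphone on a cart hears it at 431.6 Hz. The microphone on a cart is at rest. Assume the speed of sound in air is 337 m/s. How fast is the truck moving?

10.5 m/s

f' = f · v/(v + v_s) ⇒ v_s = v · |1 − f/f'|.
v_s = 337 × |1 − 445/431.6| = 337 × 0.03105 ≈ 10.5 m/s.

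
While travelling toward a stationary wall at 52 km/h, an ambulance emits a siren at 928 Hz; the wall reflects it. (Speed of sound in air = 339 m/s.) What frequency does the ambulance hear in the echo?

1011 Hz

52 km/h = 14.44 m/s.
The wall receives the sound from a moving source: f₁ = f₀ · v/(v − v_e) = 928 × 339/324.56 ≈ 969 Hz.
On the return leg the ambulance is a moving observer: f₂ = f₁ · (v + v_e)/v = 969 × 353.44/339 ≈ 1011 Hz.
Equivalently f₂ = f₀ · (v + v_e)/(v − v_e).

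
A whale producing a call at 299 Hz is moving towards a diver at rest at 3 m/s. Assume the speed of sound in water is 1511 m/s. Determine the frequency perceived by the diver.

With the source moving toward a stationary observer, f' = f · v/(v − v_s).
f' = 299 × 1511/(1511 − 3) = 299 × 1511/1508 ≈ 300 Hz.

300 Hz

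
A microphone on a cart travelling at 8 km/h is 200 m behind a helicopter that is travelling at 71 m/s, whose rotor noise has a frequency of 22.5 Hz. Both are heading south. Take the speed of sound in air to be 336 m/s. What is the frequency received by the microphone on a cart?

8 km/h = 2.222 m/s.
The microphone on a cart is behind, so the helicopter is moving away from it while the microphone on a cart is moving toward the helicopter.
With source receding and observer approaching, f' = f · (v + v_o)/(v + v_s).
f' = 22.5 × (336 + 2.222)/(336 + 71) = 22.5 × 338.22/407 ≈ 18.7 Hz.

18.7 Hz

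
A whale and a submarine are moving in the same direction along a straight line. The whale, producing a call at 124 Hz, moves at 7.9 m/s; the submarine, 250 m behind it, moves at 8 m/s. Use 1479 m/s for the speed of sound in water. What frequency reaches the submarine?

124 Hz

The submarine is behind, so the whale is moving away from it while the submarine is moving toward the whale.
With source receding and observer approaching, f' = f · (v + v_o)/(v + v_s).
f' = 124 × (1479 + 8)/(1479 + 7.9) = 124 × 1487/1486.9 ≈ 124 Hz.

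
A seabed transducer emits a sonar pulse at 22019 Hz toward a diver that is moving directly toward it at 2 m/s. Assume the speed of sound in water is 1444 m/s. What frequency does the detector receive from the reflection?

The diver first receives the wave as a moving observer: f₁ = f₀ · (v + u)/v = 22019 × (1444 + 2)/1444 ≈ 22049 Hz.
On reflection it acts as a source moving toward the stationary detector: f₂ = f₁ · v/(v − u) = 22049 × 1444/1442 ≈ 22080 Hz.

22080 Hz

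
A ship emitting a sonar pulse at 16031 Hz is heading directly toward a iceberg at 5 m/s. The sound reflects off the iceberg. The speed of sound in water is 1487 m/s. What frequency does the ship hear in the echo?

The iceberg receives the sound from a moving source: f₁ = f₀ · v/(v − v_e) = 16031 × 1487/1482 ≈ 16085 Hz.
On the return leg the ship is a moving observer: f₂ = f₁ · (v + v_e)/v = 16085 × 1492/1487 ≈ 16139 Hz.
Equivalently f₂ = f₀ · (v + v_e)/(v − v_e).

16139 Hz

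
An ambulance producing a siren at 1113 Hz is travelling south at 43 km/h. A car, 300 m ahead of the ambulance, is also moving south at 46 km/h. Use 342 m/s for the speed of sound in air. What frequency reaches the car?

1110 Hz

43 km/h = 11.94 m/s; 46 km/h = 12.78 m/s.
The car is ahead, so the ambulance is moving toward it while the car is moving away from the ambulance.
Both move, so f' = f · (v − v_o)/(v − v_s).
f' = 1113 × (342 − 12.78)/(342 − 11.94) = 1113 × 329.22/330.06 ≈ 1110 Hz.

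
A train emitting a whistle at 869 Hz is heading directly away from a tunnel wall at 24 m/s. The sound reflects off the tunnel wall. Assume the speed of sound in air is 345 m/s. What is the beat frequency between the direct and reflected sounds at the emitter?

The tunnel wall receives the sound from a moving source: f₁ = f₀ · v/(v + v_e) = 869 × 345/369 ≈ 812.5 Hz.
On the return leg the train is a moving observer: f₂ = f₁ · (v − v_e)/v = 812.5 × 321/345 ≈ 756.0 Hz.
Beat against the emitted tone: |f₂ − f₀| = 2v_e·f₀/(v + v_e) = 2 × 24 × 869/369 ≈ 113 Hz.

113 Hz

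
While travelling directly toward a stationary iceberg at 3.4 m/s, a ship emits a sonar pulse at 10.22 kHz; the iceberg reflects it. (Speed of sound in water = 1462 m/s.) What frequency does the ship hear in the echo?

The iceberg receives the sound from a moving source: f₁ = f₀ · v/(v − v_e) = 10.22 × 1462/1458.6 ≈ 10.24 kHz.
On the return leg the ship is a moving observer: f₂ = f₁ · (v + v_e)/v = 10.24 × 1465.4/1462 ≈ 10.27 kHz.

10.27 kHz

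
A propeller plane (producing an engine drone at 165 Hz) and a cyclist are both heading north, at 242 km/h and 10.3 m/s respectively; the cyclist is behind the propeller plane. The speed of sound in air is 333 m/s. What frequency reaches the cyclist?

242 km/h = 67.22 m/s.
The cyclist is behind, so the propeller plane is moving away from it while the cyclist is moving toward the propeller plane.
General Doppler shift: f' = f · (v + v_o)/(v + v_s).
f' = 165 × (333 + 10.3)/(333 + 67.22) = 165 × 343.3/400.22 ≈ 142 Hz.

142 Hz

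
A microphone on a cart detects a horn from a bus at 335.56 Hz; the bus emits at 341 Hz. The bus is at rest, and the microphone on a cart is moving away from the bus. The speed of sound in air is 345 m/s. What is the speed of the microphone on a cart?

5.5 m/s

f' = f · (v − v_o)/v ⇒ v_o = v · |f'/f − 1|.
v_o = 345 × |335.56/341 − 1| = 345 × 0.01595 ≈ 5.5 m/s.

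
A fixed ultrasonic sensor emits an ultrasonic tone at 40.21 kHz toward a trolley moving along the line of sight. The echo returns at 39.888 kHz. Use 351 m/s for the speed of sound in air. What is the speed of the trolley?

Double Doppler shift off a moving reflector: f₂ = f₀ · (v + u)/(v − u) (u > 0 toward emitter).
Rearranging, u = v · (f₂ − f₀)/(f₂ + f₀) = 351 × -0.322/80.098 ≈ -1.41 m/s.
So the trolley is moving at 1.41 m/s away from the emitter.

1.41 m/s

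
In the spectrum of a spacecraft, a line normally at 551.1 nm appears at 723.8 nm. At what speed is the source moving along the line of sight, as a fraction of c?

λ'/λ₀ = 1.3134 > 1 (redshift), so the source is receding.
λ'/λ₀ = √((1 + β)/(1 − β)) for a receding source ⇒ β = (r² − 1)/(r² + 1) with r = λ'/λ₀.
β = (1.7249 − 1)/(1.7249 + 1) ≈ 0.266.

0.266c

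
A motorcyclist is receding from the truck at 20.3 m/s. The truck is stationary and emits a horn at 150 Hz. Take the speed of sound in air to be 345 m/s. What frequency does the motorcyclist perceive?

Moving observer, stationary source: f' = f · (v − v_o)/v.
f' = 150 × (345 − 20.3)/345 = 150 × 324.7/345 ≈ 141 Hz.

141 Hz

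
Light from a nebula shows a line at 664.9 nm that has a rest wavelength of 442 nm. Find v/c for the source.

0.387c

λ'/λ₀ = 1.5043 > 1 (redshift), so the source is receding.
λ'/λ₀ = √((1 + β)/(1 − β)) for a receding source ⇒ β = (r² − 1)/(r² + 1) with r = λ'/λ₀.
β = (2.2629 − 1)/(2.2629 + 1) ≈ 0.387.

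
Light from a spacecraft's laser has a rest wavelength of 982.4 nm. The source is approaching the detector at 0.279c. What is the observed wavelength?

Relativistic Doppler for wavelength: λ' = λ₀ · √((1 − β)/(1 + β)).
λ' = 982.4 × √(0.7210/1.2790) = 982.4 × 0.75081 ≈ 737.6 nm.

737.6 nm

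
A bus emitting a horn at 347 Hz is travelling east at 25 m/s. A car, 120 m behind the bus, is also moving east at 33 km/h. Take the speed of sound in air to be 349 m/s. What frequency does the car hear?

332 Hz

33 km/h = 9.167 m/s.
The car is behind, so the bus is moving away from it while the car is moving toward the bus.
With source receding and observer approaching, f' = f · (v + v_o)/(v + v_s).
f' = 347 × (349 + 9.167)/(349 + 25) = 347 × 358.17/374 ≈ 332 Hz.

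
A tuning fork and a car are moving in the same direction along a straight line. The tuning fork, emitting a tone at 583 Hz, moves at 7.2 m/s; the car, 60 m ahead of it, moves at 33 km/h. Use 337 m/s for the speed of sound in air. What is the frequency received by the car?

580 Hz

33 km/h = 9.167 m/s.
The car is ahead, so the tuning fork is moving toward it while the car is moving away from the tuning fork.
Both move, so f' = f · (v − v_o)/(v − v_s).
f' = 583 × (337 − 9.167)/(337 − 7.2) = 583 × 327.83/329.8 ≈ 580 Hz.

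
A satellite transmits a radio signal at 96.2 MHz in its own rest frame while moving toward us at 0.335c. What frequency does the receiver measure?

136.3 MHz

Relativistic Doppler for frequency: f' = f₀ · √((1 + β)/(1 − β)).
f' = 96.2 × √(1.3350/0.6650) = 96.2 × 1.41687 ≈ 136.3 MHz.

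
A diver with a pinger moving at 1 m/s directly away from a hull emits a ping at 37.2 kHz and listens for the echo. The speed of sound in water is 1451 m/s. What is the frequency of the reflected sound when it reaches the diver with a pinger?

The hull receives the sound from a moving source: f₁ = f₀ · v/(v + v_e) = 37.2 × 1451/1452 ≈ 37.2 kHz.
On the return leg the diver with a pinger is a moving observer: f₂ = f₁ · (v − v_e)/v = 37.2 × 1450/1451 ≈ 37.1 kHz.

37.1 kHz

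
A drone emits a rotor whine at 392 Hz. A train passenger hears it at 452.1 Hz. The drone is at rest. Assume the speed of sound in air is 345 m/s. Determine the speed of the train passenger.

f' > f, so the train passenger is approaching.
f' = f · (v + v_o)/v ⇒ v_o = v · |f'/f − 1|.
v_o = 345 × |452.1/392 − 1| = 345 × 0.1533 ≈ 53 m/s.

53 m/s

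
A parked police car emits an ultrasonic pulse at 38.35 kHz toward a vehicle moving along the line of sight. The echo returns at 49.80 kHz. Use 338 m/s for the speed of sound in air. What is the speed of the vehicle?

Double Doppler shift off a moving reflector: f₂ = f₀ · (v + u)/(v − u) (u > 0 toward emitter).
Rearranging, u = v · (f₂ − f₀)/(f₂ + f₀) = 338 × 11.45/88.15 ≈ 44 m/s.
So the vehicle is moving at 44 m/s toward the emitter.

44 m/s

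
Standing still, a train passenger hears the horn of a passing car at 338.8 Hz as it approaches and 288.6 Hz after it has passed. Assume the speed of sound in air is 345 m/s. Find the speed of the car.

28 m/s

f₁/f₂ = (v + v_s)/(v − v_s), so v_s = v · (f₁ − f₂)/(f₁ + f₂).
v_s = 345 × (338.8 − 288.6)/(338.8 + 288.6) = 345 × 50.2/627.4 ≈ 28 m/s.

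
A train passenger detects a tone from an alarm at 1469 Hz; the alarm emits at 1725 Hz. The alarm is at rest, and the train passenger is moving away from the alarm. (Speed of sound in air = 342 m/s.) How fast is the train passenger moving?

51 m/s

f' = f · (v − v_o)/v ⇒ v_o = v · |f'/f − 1|.
v_o = 342 × |1469/1725 − 1| = 342 × 0.1484 ≈ 51 m/s.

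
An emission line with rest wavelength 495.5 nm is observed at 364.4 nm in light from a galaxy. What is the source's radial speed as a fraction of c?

0.298c

λ'/λ₀ = 0.7354 < 1 (blueshift), so the source is approaching.
λ'/λ₀ = √((1 − β)/(1 + β)) for an approaching source ⇒ β = (1 − r²)/(1 + r²) with r = λ'/λ₀.
β = (1 − 0.5408)/(1 + 0.5408) ≈ 0.298.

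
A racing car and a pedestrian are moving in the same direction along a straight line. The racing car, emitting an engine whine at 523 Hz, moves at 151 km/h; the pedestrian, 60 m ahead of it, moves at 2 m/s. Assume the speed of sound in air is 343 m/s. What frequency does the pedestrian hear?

592 Hz

151 km/h = 41.94 m/s.
The pedestrian is ahead, so the racing car is moving toward it while the pedestrian is moving away from the racing car.
General Doppler shift: f' = f · (v − v_o)/(v − v_s).
f' = 523 × (343 − 2)/(343 − 41.94) = 523 × 341/301.06 ≈ 592 Hz.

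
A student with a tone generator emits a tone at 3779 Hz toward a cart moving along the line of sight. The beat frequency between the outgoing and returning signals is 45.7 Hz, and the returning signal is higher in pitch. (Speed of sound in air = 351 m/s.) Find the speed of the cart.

2.11 m/s

Double Doppler shift off a moving reflector: f₂ = f₀ · (v + u)/(v − u) (u > 0 toward emitter).
Returning signal is higher, so f₂ = f₀ + Δf = 3779 + 45.7 = 3824.7 Hz.
Rearranging, u = v · (f₂ − f₀)/(f₂ + f₀) = 351 × 45.7/7603.7 ≈ 2.11 m/s.
So the cart is moving at 2.11 m/s toward the emitter.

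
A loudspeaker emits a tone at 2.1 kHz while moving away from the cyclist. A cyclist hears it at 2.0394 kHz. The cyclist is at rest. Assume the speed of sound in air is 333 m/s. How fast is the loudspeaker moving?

9.9 m/s

f' = f · v/(v + v_s) ⇒ v_s = v · |1 − f/f'|.
v_s = 333 × |1 − 2.1/2.0394| = 333 × 0.02971 ≈ 9.9 m/s.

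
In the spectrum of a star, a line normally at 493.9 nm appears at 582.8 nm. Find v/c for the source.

λ'/λ₀ = 1.1800 > 1 (redshift), so the source is receding.
λ'/λ₀ = √((1 + β)/(1 − β)) for a receding source ⇒ β = (r² − 1)/(r² + 1) with r = λ'/λ₀.
β = (1.3924 − 1)/(1.3924 + 1) ≈ 0.164.

0.164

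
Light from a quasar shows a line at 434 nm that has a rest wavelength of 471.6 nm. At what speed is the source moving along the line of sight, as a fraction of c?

λ'/λ₀ = 0.9203 < 1 (blueshift), so the source is approaching.
λ'/λ₀ = √((1 − β)/(1 + β)) for an approaching source ⇒ β = (1 − r²)/(1 + r²) with r = λ'/λ₀.
β = (1 − 0.8469)/(1 + 0.8469) ≈ 0.083.

0.083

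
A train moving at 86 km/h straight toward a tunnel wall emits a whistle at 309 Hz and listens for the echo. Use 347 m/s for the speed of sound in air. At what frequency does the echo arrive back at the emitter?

355 Hz

86 km/h = 23.89 m/s.
The tunnel wall receives the sound from a moving source: f₁ = f₀ · v/(v − v_e) = 309 × 347/323.11 ≈ 332 Hz.
On the return leg the train is a moving observer: f₂ = f₁ · (v + v_e)/v = 332 × 370.89/347 ≈ 355 Hz.
Equivalently f₂ = f₀ · (v + v_e)/(v − v_e).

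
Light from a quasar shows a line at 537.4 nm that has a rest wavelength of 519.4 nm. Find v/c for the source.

λ'/λ₀ = 1.0347 > 1 (redshift), so the source is receding.
λ'/λ₀ = √((1 + β)/(1 − β)) for a receding source ⇒ β = (r² − 1)/(r² + 1) with r = λ'/λ₀.
β = (1.0705 − 1)/(1.0705 + 1) ≈ 0.034.

0.034c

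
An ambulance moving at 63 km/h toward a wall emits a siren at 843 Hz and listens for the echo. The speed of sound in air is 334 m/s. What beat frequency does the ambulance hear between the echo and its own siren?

63 km/h = 17.5 m/s.
The wall receives the sound from a moving source: f₁ = f₀ · v/(v − v_e) = 843 × 334/316.5 ≈ 889.6 Hz.
On the return leg the ambulance is a moving observer: f₂ = f₁ · (v + v_e)/v = 889.6 × 351.5/334 ≈ 936.2 Hz.
Equivalently f₂ = f₀ · (v + v_e)/(v − v_e).
Beat against the emitted tone: |f₂ − f₀| = 2v_e·f₀/(v − v_e) = 2 × 17.5 × 843/316.5 ≈ 93 Hz.

93 Hz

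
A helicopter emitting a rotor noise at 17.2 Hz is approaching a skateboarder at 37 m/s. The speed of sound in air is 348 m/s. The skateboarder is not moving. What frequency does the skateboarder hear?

Moving source, stationary observer: f' = f · v/(v − v_s) since the source is approaching.
f' = 17.2 × 348/(348 − 37) = 17.2 × 348/311 ≈ 19.2 Hz.

19.2 Hz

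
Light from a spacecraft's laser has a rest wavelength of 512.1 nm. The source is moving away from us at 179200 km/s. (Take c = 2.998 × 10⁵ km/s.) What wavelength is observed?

β = v/c = 179200/299800 = 0.5977.
Relativistic Doppler for wavelength: λ' = λ₀ · √((1 + β)/(1 − β)).
λ' = 512.1 × √(1.5977/0.4023) = 512.1 × 1.99294 ≈ 1020.6 nm.

1020.6 nm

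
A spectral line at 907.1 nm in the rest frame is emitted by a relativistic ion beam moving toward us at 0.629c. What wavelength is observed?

Relativistic Doppler for wavelength: λ' = λ₀ · √((1 − β)/(1 + β)).
λ' = 907.1 × √(0.3710/1.6290) = 907.1 × 0.47723 ≈ 432.9 nm.

432.9 nm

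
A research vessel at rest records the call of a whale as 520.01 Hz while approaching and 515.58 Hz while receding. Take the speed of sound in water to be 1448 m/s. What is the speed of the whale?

f₁/f₂ = (v + v_s)/(v − v_s), so v_s = v · (f₁ − f₂)/(f₁ + f₂).
v_s = 1448 × (520.01 − 515.58)/(520.01 + 515.58) = 1448 × 4.43/1035.59 ≈ 6.2 m/s.

6.2 m/s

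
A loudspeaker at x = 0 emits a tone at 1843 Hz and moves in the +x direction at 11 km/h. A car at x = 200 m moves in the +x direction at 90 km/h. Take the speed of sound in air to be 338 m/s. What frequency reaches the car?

1722 Hz

11 km/h = 3.056 m/s; 90 km/h = 25 m/s.
The observer lies on the +x side, so the source is heading toward the observer and the observer is heading away from the source.
Both move, so f' = f · (v − v_o)/(v − v_s).
f' = 1843 × (338 − 25)/(338 − 3.056) = 1843 × 313/334.94 ≈ 1722 Hz.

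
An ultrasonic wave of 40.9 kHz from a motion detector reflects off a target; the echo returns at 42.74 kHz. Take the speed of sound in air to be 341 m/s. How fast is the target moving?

7.5 m/s

Double Doppler shift off a moving reflector: f₂ = f₀ · (v + u)/(v − u) (u > 0 toward emitter).
Rearranging, u = v · (f₂ − f₀)/(f₂ + f₀) = 341 × 1.84/83.64 ≈ 7.5 m/s.
So the target is moving at 7.5 m/s toward the emitter.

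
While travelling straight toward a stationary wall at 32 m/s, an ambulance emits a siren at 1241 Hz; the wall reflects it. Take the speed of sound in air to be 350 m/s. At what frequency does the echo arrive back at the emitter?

The wall receives the sound from a moving source: f₁ = f₀ · v/(v − v_e) = 1241 × 350/318 ≈ 1366 Hz.
On the return leg the ambulance is a moving observer: f₂ = f₁ · (v + v_e)/v = 1366 × 382/350 ≈ 1491 Hz.

1491 Hz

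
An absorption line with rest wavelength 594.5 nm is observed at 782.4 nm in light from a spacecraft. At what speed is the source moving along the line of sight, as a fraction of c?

λ'/λ₀ = 1.3161 > 1 (redshift), so the source is receding.
λ'/λ₀ = √((1 + β)/(1 − β)) for a receding source ⇒ β = (r² − 1)/(r² + 1) with r = λ'/λ₀.
β = (1.7320 − 1)/(1.7320 + 1) ≈ 0.268.

0.268c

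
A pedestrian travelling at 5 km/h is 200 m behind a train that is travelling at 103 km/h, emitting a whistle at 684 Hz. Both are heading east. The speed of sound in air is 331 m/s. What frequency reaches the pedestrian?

632 Hz

103 km/h = 28.61 m/s; 5 km/h = 1.389 m/s.
The pedestrian is behind, so the train is moving away from it while the pedestrian is moving toward the train.
Both move, so f' = f · (v + v_o)/(v + v_s).
f' = 684 × (331 + 1.389)/(331 + 28.61) = 684 × 332.39/359.61 ≈ 632 Hz.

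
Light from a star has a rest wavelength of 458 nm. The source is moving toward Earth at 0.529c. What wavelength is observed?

254.2 nm

Relativistic Doppler for wavelength: λ' = λ₀ · √((1 − β)/(1 + β)).
λ' = 458 × √(0.4710/1.5290) = 458 × 0.55502 ≈ 254.2 nm.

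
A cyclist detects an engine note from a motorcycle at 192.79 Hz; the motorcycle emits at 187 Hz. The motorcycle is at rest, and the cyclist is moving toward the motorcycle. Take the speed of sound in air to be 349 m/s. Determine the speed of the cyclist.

10.8 m/s

f' = f · (v + v_o)/v ⇒ v_o = v · |f'/f − 1|.
v_o = 349 × |192.79/187 − 1| = 349 × 0.03096 ≈ 10.8 m/s.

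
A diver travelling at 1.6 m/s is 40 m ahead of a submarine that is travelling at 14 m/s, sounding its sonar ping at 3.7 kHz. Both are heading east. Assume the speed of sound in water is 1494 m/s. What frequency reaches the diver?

3.73 kHz

The diver is ahead, so the submarine is moving toward it while the diver is moving away from the submarine.
Both move, so f' = f · (v − v_o)/(v − v_s).
f' = 3.7 × (1494 − 1.6)/(1494 − 14) = 3.7 × 1492.4/1480 ≈ 3.73 kHz.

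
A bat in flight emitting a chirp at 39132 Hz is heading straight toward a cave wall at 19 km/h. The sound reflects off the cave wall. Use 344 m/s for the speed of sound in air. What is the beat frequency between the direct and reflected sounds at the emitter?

19 km/h = 5.278 m/s.
The cave wall receives the sound from a moving source: f₁ = f₀ · v/(v − v_e) = 39132 × 344/338.72 ≈ 39742 Hz.
On the return leg the bat in flight is a moving observer: f₂ = f₁ · (v + v_e)/v = 39742 × 349.28/344 ≈ 40351 Hz.
Beat against the emitted tone: |f₂ − f₀| = 2v_e·f₀/(v − v_e) = 2 × 5.278 × 39132/338.72 ≈ 1219 Hz.

1219 Hz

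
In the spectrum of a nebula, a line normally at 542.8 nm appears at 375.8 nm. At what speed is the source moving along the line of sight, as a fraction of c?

λ'/λ₀ = 0.6923 < 1 (blueshift), so the source is approaching.
λ'/λ₀ = √((1 − β)/(1 + β)) for an approaching source ⇒ β = (1 − r²)/(1 + r²) with r = λ'/λ₀.
β = (1 − 0.4793)/(1 + 0.4793) ≈ 0.352.

0.352c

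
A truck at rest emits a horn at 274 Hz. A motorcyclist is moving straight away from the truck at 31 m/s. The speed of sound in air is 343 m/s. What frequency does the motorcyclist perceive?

249 Hz

Only the observer moves, away from the source, so f' = f · (v − v_o)/v.
f' = 274 × (343 − 31)/343 = 274 × 312/343 ≈ 249 Hz.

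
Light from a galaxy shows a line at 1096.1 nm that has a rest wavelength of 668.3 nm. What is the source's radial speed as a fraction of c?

0.458c

λ'/λ₀ = 1.6401 > 1 (redshift), so the source is receding.
λ'/λ₀ = √((1 + β)/(1 − β)) for a receding source ⇒ β = (r² − 1)/(r² + 1) with r = λ'/λ₀.
β = (2.6900 − 1)/(2.6900 + 1) ≈ 0.458.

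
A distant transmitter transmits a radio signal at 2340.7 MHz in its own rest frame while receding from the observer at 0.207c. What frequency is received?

1897.3 MHz

Relativistic Doppler for frequency: f' = f₀ · √((1 − β)/(1 + β)).
f' = 2340.7 × √(0.7930/1.2070) = 2340.7 × 0.81056 ≈ 1897.3 MHz.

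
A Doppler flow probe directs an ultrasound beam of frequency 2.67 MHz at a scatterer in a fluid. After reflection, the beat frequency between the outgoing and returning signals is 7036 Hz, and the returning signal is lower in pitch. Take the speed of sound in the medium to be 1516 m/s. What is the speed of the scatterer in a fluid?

Double Doppler shift off a moving reflector: f₂ = f₀ · (v + u)/(v − u) (u > 0 toward emitter).
Returning signal is lower, so f₂ = f₀ − Δf = 2670000 − 7036 = 2662964 Hz.
Rearranging, u = v · (f₂ − f₀)/(f₂ + f₀) = 1516 × -7036/5332964 ≈ -2.00 m/s.
So the scatterer in a fluid is moving at 2.00 m/s away from the emitter.

2.00 m/s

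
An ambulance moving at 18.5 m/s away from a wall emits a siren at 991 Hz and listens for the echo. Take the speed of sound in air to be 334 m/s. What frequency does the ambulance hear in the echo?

The wall receives the sound from a moving source: f₁ = f₀ · v/(v + v_e) = 991 × 334/352.5 ≈ 939 Hz.
On the return leg the ambulance is a moving observer: f₂ = f₁ · (v − v_e)/v = 939 × 315.5/334 ≈ 887 Hz.

887 Hz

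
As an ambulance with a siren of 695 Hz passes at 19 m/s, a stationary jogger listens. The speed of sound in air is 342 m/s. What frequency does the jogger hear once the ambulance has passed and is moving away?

Receding: f₂ = f · v/(v + v_s) = 695 × 342/361 ≈ 658 Hz.

658 Hz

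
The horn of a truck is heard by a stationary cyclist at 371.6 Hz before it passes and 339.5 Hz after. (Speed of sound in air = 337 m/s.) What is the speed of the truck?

15.2 m/s

f₁/f₂ = (v + v_s)/(v − v_s), so v_s = v · (f₁ − f₂)/(f₁ + f₂).
v_s = 337 × (371.6 − 339.5)/(371.6 + 339.5) = 337 × 32.1/711.1 ≈ 15.2 m/s.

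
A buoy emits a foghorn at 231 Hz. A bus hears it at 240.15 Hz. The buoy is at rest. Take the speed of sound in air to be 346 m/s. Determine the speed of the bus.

f' > f, so the bus is approaching.
f' = f · (v + v_o)/v ⇒ v_o = v · |f'/f − 1|.
v_o = 346 × |240.15/231 − 1| = 346 × 0.03961 ≈ 13.7 m/s.

13.7 m/s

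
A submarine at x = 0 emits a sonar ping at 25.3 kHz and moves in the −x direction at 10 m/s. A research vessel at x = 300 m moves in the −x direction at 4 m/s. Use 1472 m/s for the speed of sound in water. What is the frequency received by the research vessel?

The observer lies on the +x side, so the source is heading away from the observer and the observer is heading toward the source.
Both move, so f' = f · (v + v_o)/(v + v_s).
f' = 25.3 × (1472 + 4)/(1472 + 10) = 25.3 × 1476/1482 ≈ 25.2 kHz.

25.2 kHz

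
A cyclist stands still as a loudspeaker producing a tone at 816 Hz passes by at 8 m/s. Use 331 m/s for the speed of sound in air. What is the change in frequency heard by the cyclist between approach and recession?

Approaching: f₁ = f · v/(v − v_s) = 816 × 331/323 ≈ 836.2 Hz.
Receding: f₂ = f · v/(v + v_s) = 816 × 331/339 ≈ 796.7 Hz.
Drop: f₁ − f₂ = 2f·v·v_s/(v² − v_s²) = 2 × 816 × 331 × 8/(331² − 8²) ≈ 39.5 Hz.

39.5 Hz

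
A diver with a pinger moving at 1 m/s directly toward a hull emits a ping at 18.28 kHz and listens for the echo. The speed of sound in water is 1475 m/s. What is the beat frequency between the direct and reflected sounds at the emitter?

24.8 Hz

The hull receives the sound from a moving source: f₁ = f₀ · v/(v − v_e) = 18.28 × 1475/1474 ≈ 18.2924 kHz.
On the return leg the diver with a pinger is a moving observer: f₂ = f₁ · (v + v_e)/v = 18.2924 × 1476/1475 ≈ 18.3048 kHz.
Beat against the emitted tone (with f₀ = 18280 Hz): |f₂ − f₀| = 2v_e·f₀/(v − v_e) = 2 × 1 × 18280/1474 ≈ 24.8 Hz.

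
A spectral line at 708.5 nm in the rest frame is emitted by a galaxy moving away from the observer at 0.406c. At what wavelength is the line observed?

Relativistic Doppler for wavelength: λ' = λ₀ · √((1 + β)/(1 − β)).
λ' = 708.5 × √(1.4060/0.5940) = 708.5 × 1.53851 ≈ 1090.0 nm.

1090.0 nm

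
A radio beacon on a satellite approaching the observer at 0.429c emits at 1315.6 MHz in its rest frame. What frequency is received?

2081.2 MHz

Relativistic Doppler for frequency: f' = f₀ · √((1 + β)/(1 − β)).
f' = 1315.6 × √(1.4290/0.5710) = 1315.6 × 1.58197 ≈ 2081.2 MHz.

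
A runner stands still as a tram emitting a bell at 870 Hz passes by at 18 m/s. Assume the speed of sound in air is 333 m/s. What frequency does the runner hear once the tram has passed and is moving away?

Receding: f₂ = f · v/(v + v_s) = 870 × 333/351 ≈ 825 Hz.

825 Hz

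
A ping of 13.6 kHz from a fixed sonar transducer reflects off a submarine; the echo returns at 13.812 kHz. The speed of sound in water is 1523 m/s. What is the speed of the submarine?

11.8 m/s

Double Doppler shift off a moving reflector: f₂ = f₀ · (v + u)/(v − u) (u > 0 toward emitter).
Rearranging, u = v · (f₂ − f₀)/(f₂ + f₀) = 1523 × 0.212/27.412 ≈ 11.8 m/s.
So the submarine is moving at 11.8 m/s toward the emitter.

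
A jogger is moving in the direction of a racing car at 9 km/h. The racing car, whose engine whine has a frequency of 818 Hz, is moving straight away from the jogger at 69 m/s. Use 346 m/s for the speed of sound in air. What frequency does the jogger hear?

9 km/h = 2.5 m/s.
With source receding and observer approaching, f' = f · (v + v_o)/(v + v_s).
f' = 818 × (346 + 2.5)/(346 + 69) = 818 × 348.5/415 ≈ 687 Hz.

687 Hz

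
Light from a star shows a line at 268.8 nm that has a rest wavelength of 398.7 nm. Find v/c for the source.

0.375c

λ'/λ₀ = 0.6742 < 1 (blueshift), so the source is approaching.
λ'/λ₀ = √((1 − β)/(1 + β)) for an approaching source ⇒ β = (1 − r²)/(1 + r²) with r = λ'/λ₀.
β = (1 − 0.4545)/(1 + 0.4545) ≈ 0.375.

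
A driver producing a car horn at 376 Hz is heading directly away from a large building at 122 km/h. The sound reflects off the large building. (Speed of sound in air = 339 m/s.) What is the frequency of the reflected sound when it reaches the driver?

308 Hz

122 km/h = 33.89 m/s.
The large building receives the sound from a moving source: f₁ = f₀ · v/(v + v_e) = 376 × 339/372.89 ≈ 342 Hz.
On the return leg the driver is a moving observer: f₂ = f₁ · (v − v_e)/v = 342 × 305.11/339 ≈ 308 Hz.
Equivalently f₂ = f₀ · (v − v_e)/(v + v_e).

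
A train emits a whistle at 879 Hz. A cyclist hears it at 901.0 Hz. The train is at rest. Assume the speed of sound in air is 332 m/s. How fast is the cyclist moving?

8.3 m/s

f' > f, so the cyclist is approaching.
f' = f · (v + v_o)/v ⇒ v_o = v · |f'/f − 1|.
v_o = 332 × |901.0/879 − 1| = 332 × 0.02503 ≈ 8.3 m/s.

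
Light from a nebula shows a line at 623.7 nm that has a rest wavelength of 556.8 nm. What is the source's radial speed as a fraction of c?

0.113

λ'/λ₀ = 1.1202 > 1 (redshift), so the source is receding.
λ'/λ₀ = √((1 + β)/(1 − β)) for a receding source ⇒ β = (r² − 1)/(r² + 1) with r = λ'/λ₀.
β = (1.2547 − 1)/(1.2547 + 1) ≈ 0.113.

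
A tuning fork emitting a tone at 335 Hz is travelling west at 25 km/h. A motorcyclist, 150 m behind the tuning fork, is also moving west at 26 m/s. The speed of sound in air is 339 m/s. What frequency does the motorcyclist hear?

25 km/h = 6.944 m/s.
The motorcyclist is behind, so the tuning fork is moving away from it while the motorcyclist is moving toward the tuning fork.
General Doppler shift: f' = f · (v + v_o)/(v + v_s).
f' = 335 × (339 + 26)/(339 + 6.944) = 335 × 365/345.94 ≈ 353 Hz.

353 Hz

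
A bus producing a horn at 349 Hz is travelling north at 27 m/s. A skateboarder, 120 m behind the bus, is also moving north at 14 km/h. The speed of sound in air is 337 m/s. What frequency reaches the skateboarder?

14 km/h = 3.889 m/s.
The skateboarder is behind, so the bus is moving away from it while the skateboarder is moving toward the bus.
General Doppler shift: f' = f · (v + v_o)/(v + v_s).
f' = 349 × (337 + 3.889)/(337 + 27) = 349 × 340.89/364 ≈ 327 Hz.

327 Hz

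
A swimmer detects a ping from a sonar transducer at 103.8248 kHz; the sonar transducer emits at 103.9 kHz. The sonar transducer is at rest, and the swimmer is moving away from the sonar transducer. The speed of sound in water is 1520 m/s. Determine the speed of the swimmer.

1.10 m/s

f' = f · (v − v_o)/v ⇒ v_o = v · |f'/f − 1|.
v_o = 1520 × |103.8248/103.9 − 1| = 1520 × 0.0007238 ≈ 1.10 m/s.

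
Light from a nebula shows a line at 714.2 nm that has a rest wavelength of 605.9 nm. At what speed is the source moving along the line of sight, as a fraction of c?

λ'/λ₀ = 1.1787 > 1 (redshift), so the source is receding.
λ'/λ₀ = √((1 + β)/(1 − β)) for a receding source ⇒ β = (r² − 1)/(r² + 1) with r = λ'/λ₀.
β = (1.3894 − 1)/(1.3894 + 1) ≈ 0.163.

0.163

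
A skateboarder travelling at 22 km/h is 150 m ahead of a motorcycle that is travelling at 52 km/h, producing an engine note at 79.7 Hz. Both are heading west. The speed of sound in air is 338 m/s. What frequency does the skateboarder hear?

82 Hz

52 km/h = 14.44 m/s; 22 km/h = 6.111 m/s.
The skateboarder is ahead, so the motorcycle is moving toward it while the skateboarder is moving away from the motorcycle.
With source approaching and observer receding, f' = f · (v − v_o)/(v − v_s).
f' = 79.7 × (338 − 6.111)/(338 − 14.44) = 79.7 × 331.89/323.56 ≈ 82 Hz.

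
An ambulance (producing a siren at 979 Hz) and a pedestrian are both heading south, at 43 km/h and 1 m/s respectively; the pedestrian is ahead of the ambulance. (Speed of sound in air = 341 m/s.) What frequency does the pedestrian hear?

43 km/h = 11.94 m/s.
The pedestrian is ahead, so the ambulance is moving toward it while the pedestrian is moving away from the ambulance.
Both move, so f' = f · (v − v_o)/(v − v_s).
f' = 979 × (341 − 1)/(341 − 11.94) = 979 × 340/329.06 ≈ 1012 Hz.

1012 Hz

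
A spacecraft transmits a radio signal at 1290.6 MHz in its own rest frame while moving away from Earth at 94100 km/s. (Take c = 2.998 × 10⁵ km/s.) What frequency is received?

932.6 MHz

β = v/c = 94100/299800 = 0.3139.
Relativistic Doppler for frequency: f' = f₀ · √((1 − β)/(1 + β)).
f' = 1290.6 × √(0.6861/1.3139) = 1290.6 × 0.72264 ≈ 932.6 MHz.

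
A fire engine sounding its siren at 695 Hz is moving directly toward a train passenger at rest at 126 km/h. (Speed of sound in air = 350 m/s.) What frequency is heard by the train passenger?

772 Hz

126 km/h = 35 m/s.
Only the source moves, toward the listener, so f' = f · v/(v − v_s).
f' = 695 × 350/(350 − 35) = 695 × 350/315 ≈ 772 Hz.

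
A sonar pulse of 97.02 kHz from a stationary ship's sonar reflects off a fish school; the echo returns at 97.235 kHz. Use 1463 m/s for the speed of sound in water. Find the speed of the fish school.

Double Doppler shift off a moving reflector: f₂ = f₀ · (v + u)/(v − u) (u > 0 toward emitter).
Rearranging, u = v · (f₂ − f₀)/(f₂ + f₀) = 1463 × 0.215/194.255 ≈ 1.62 m/s.
So the fish school is moving at 1.62 m/s toward the emitter.

1.62 m/s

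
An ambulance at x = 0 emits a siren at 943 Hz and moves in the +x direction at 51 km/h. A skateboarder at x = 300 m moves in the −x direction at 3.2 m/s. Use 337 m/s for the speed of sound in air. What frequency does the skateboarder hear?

994 Hz

51 km/h = 14.17 m/s.
The observer lies on the +x side, so the source is heading toward the observer and the observer is heading toward the source.
With source approaching and observer approaching, f' = f · (v + v_o)/(v − v_s).
f' = 943 × (337 + 3.2)/(337 − 14.17) = 943 × 340.2/322.83 ≈ 994 Hz.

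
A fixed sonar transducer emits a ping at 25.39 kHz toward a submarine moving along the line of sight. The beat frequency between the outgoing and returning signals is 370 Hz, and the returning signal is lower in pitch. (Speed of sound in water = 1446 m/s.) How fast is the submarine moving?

Double Doppler shift off a moving reflector: f₂ = f₀ · (v + u)/(v − u) (u > 0 toward emitter).
Returning signal is lower, so f₂ = f₀ − Δf = 25390 − 370 = 25020 Hz.
Rearranging, u = v · (f₂ − f₀)/(f₂ + f₀) = 1446 × -370/50410 ≈ -10.6 m/s.
So the submarine is moving at 10.6 m/s away from the emitter.

10.6 m/s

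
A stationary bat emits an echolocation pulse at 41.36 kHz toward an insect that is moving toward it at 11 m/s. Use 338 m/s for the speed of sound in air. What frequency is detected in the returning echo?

44.1 kHz

The insect first receives the wave as a moving observer: f₁ = f₀ · (v + u)/v = 41.36 × (338 + 11)/338 ≈ 42.7 kHz.
The reflection then acts as a moving source: f₂ = f₁ · v/(v − u) ≈ 44.1 kHz.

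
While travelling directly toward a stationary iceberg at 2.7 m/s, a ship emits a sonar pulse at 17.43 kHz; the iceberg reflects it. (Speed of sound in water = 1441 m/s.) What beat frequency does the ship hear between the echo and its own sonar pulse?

65 Hz

The iceberg receives the sound from a moving source: f₁ = f₀ · v/(v − v_e) = 17.43 × 1441/1438.3 ≈ 17.4627 kHz.
On the return leg the ship is a moving observer: f₂ = f₁ · (v + v_e)/v = 17.4627 × 1443.7/1441 ≈ 17.4954 kHz.
Equivalently f₂ = f₀ · (v + v_e)/(v − v_e).
Beat against the emitted tone (with f₀ = 17430 Hz): |f₂ − f₀| = 2v_e·f₀/(v − v_e) = 2 × 2.7 × 17430/1438.3 ≈ 65 Hz.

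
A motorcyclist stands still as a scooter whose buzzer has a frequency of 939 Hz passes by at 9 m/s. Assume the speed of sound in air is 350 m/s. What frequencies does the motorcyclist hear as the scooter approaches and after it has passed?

964 Hz approaching; 915 Hz receding

Approaching: f₁ = f · v/(v − v_s) = 939 × 350/341 ≈ 964 Hz.
Receding: f₂ = f · v/(v + v_s) = 939 × 350/359 ≈ 915 Hz.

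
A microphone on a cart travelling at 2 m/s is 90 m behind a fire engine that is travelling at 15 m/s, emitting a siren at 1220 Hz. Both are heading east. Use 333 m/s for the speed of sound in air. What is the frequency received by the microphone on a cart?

The microphone on a cart is behind, so the fire engine is moving away from it while the microphone on a cart is moving toward the fire engine.
General Doppler shift: f' = f · (v + v_o)/(v + v_s).
f' = 1220 × (333 + 2)/(333 + 15) = 1220 × 335/348 ≈ 1174 Hz.

1174 Hz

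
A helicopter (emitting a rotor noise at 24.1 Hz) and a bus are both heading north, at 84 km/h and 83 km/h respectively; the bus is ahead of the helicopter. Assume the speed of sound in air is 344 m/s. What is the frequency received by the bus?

24.1 Hz

84 km/h = 23.33 m/s; 83 km/h = 23.06 m/s.
The bus is ahead, so the helicopter is moving toward it while the bus is moving away from the helicopter.
With source approaching and observer receding, f' = f · (v − v_o)/(v − v_s).
f' = 24.1 × (344 − 23.06)/(344 − 23.33) = 24.1 × 320.94/320.67 ≈ 24.1 Hz.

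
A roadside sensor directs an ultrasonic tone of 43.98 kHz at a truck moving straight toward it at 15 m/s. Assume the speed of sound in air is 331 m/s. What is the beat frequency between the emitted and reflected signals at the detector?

4175 Hz

The truck first receives the wave as a moving observer: f₁ = f₀ · (v + u)/v = 43.98 × (331 + 15)/331 ≈ 45.97 kHz.
On reflection it acts as a source moving toward the stationary detector: f₂ = f₁ · v/(v − u) = 45.97 × 331/316 ≈ 48.16 kHz.
Equivalently f₂ = f₀ · (v + u)/(v − u).
Beat frequency (with f₀ = 43980 Hz): |f₂ − f₀| = 2u·f₀/(v − u) = 2 × 15 × 43980/316 ≈ 4175 Hz.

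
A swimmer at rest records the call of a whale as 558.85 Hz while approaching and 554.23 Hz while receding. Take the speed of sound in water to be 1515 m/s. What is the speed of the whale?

f₁/f₂ = (v + v_s)/(v − v_s), so v_s = v · (f₁ − f₂)/(f₁ + f₂).
v_s = 1515 × (558.85 − 554.23)/(558.85 + 554.23) = 1515 × 4.62/1113.08 ≈ 6.3 m/s.

6.3 m/s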